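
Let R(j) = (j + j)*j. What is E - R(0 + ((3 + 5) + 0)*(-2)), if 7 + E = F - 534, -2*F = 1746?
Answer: -1926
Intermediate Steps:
F = -873 (F = -½*1746 = -873)
E = -1414 (E = -7 + (-873 - 534) = -7 - 1407 = -1414)
R(j) = 2*j² (R(j) = (2*j)*j = 2*j²)
E - R(0 + ((3 + 5) + 0)*(-2)) = -1414 - 2*(0 + ((3 + 5) + 0)*(-2))² = -1414 - 2*(0 + (8 + 0)*(-2))² = -1414 - 2*(0 + 8*(-2))² = -1414 - 2*(0 - 16)² = -1414 - 2*(-16)² = -1414 - 2*256 = -1414 - 1*512 = -1414 - 512 = -1926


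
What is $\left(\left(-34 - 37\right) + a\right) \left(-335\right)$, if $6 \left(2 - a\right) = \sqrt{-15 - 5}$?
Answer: $23115 + \frac{335 i \sqrt{5}}{3} \approx 23115.0 + 249.69 i$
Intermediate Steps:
$a = 2 - \frac{i \sqrt{5}}{3}$ ($a = 2 - \frac{\sqrt{-15 - 5}}{6} = 2 - \frac{\sqrt{-20}}{6} = 2 - \frac{2 i \sqrt{5}}{6} = 2 - \frac{i \sqrt{5}}{3} \approx 2.0 - 0.74536 i$)
$\left(\left(-34 - 37\right) + a\right) \left(-335\right) = \left(\left(-34 - 37\right) + \left(2 - \frac{i \sqrt{5}}{3}\right)\right) \left(-335\right) = \left(-71 + \left(2 - \frac{i \sqrt{5}}{3}\right)\right) \left(-335\right) = \left(-69 - \frac{i \sqrt{5}}{3}\right) \left(-335\right) = 23115 + \frac{335 i \sqrt{5}}{3}$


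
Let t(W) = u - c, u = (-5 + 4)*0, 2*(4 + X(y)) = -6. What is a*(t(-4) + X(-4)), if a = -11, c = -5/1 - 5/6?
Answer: 77/6 ≈ 12.833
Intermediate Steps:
X(y) = -7 (X(y) = -4 + (½)*(-6) = -4 - 3 = -7)
c = -35/6 (c = -5*1 - 5*⅙ = -5 - ⅚ = -35/6 ≈ -5.8333)
u = 0 (u = -1*0 = 0)
t(W) = 35/6 (t(W) = 0 - 1*(-35/6) = 0 + 35/6 = 35/6)
a*(t(-4) + X(-4)) = -11*(35/6 - 7) = -11*(-7/6) = 77/6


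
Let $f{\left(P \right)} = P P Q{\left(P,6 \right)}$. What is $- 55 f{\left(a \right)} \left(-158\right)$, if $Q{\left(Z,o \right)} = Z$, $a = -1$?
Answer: $-8690$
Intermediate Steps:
$f{\left(P \right)} = P^{3}$ ($f{\left(P \right)} = P P P = P^{2} P = P^{3}$)
$- 55 f{\left(a \right)} \left(-158\right) = - 55 \left(-1\right)^{3} \left(-158\right) = \left(-55\right) \left(-1\right) \left(-158\right) = 55 \left(-158\right) = -8690$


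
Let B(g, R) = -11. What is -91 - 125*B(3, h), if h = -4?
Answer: 1284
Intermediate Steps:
-91 - 125*B(3, h) = -91 - 125*(-11) = -91 + 1375 = 1284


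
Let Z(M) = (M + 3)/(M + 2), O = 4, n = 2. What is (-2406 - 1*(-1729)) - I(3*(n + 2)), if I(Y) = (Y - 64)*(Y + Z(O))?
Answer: 23/3 ≈ 7.6667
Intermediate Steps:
Z(M) = (3 + M)/(2 + M)
I(Y) = (-64 + Y)*(7/6 + Y) (I(Y) = (Y - 64)*(Y + (3 + 4)/(2 + 4)) = (-64 + Y)*(Y + 7/6) = (-64 + Y)*(7/6 + Y))
(-2406 - 1*(-1729)) - I(3*(n + 2)) = (-2406 - 1*(-1729)) - (-224/3 + (3*(2 + 2))**2 - 377*(2 + 2)/2) = (-2406 + 1729) - (-224/3 + (3*4)**2 - 377*4/2) = -677 - (-224/3 + 12**2 - 377/6*12) = -677 - (-224/3 + 144 - 754) = -677 - 1*(-2054/3) = -677 + 2054/3 = 23/3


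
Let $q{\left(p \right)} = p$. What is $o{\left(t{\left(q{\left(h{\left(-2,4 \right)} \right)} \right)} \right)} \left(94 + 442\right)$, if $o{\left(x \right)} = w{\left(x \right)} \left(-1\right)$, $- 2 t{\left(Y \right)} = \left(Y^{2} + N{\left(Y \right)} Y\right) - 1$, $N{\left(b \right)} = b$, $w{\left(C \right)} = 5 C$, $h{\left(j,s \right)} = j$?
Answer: $9380$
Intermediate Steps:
$t{\left(Y \right)} = \frac{1}{2} - Y^{2}$ ($t{\left(Y \right)} = - \frac{\left(Y^{2} + Y Y\right) - 1}{2} = - \frac{\left(Y^{2} + Y^{2}\right) - 1}{2} = - \frac{2 Y^{2} - 1}{2} = - \frac{-1 + 2 Y^{2}}{2} = \frac{1}{2} - Y^{2}$)
$o{\left(x \right)} = - 5 x$ ($o{\left(x \right)} = 5 x \left(-1\right) = - 5 x$)
$o{\left(t{\left(q{\left(h{\left(-2,4 \right)} \right)} \right)} \right)} \left(94 + 442\right) = - 5 \left(\frac{1}{2} - \left(-2\right)^{2}\right) \left(94 + 442\right) = - 5 \left(\frac{1}{2} - 4\right) 536 = \left(-5\right) \left(- \frac{7}{2}\right) 536 = \frac{35}{2} \cdot 536 = 9380$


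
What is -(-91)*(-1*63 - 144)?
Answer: -18837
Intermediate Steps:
-(-91)*(-1*63 - 144) = -(-91)*(-63 - 144) = -(-91)*(-207) = -1*18837 = -18837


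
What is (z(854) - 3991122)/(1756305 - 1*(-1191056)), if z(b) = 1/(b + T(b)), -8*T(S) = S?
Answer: -11929463654/8809662029 ≈ -1.3541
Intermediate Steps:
T(S) = -S/8
z(b) = 8/(7*b) (z(b) = 1/(b - b/8) = 1/(7*b/8) = 8/(7*b))
(z(854) - 3991122)/(1756305 - 1*(-1191056)) = ((8/7)/854 - 3991122)/(1756305 - 1*(-1191056)) = ((8/7)*(1/854) - 3991122)/(1756305 + 1191056) = (4/2989 - 3991122)/2947361 = -11929463654/2989*1/2947361 = -11929463654/8809662029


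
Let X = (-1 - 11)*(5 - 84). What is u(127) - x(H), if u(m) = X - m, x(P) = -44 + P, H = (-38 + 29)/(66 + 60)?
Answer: 12111/14 ≈ 865.07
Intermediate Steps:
X = 948 (X = -12*(-79) = 948)
H = -1/14 (H = -9/126 = -9*1/126 = -1/14 ≈ -0.071429)
u(m) = 948 - m
u(127) - x(H) = (948 - 1*127) - (-44 - 1/14) = (948 - 127) - 1*(-617/14) = 821 + 617/14 = 12111/14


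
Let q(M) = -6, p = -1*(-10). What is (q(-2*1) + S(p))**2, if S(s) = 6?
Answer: 0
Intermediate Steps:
p = 10
(q(-2*1) + S(p))**2 = (-6 + 6)**2 = 0**2 = 0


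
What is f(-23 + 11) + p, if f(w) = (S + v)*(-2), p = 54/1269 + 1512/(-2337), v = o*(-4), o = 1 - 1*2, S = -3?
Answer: -95356/36613 ≈ -2.6044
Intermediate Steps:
o = -1 (o = 1 - 2 = -1)
v = 4 (v = -1*(-4) = 4)
p = -22130/36613 (p = 54*(1/1269) + 1512*(-1/2337) = 2/47 - 504/779 = -22130/36613 ≈ -0.60443)
f(w) = -2 (f(w) = (-3 + 4)*(-2) = 1*(-2) = -2)
f(-23 + 11) + p = -2 - 22130/36613 = -95356/36613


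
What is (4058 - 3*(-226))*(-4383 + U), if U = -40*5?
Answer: -21705088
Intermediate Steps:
U = -200
(4058 - 3*(-226))*(-4383 + U) = (4058 - 3*(-226))*(-4383 - 200) = (4058 + 678)*(-4583) = 4736*(-4583) = -21705088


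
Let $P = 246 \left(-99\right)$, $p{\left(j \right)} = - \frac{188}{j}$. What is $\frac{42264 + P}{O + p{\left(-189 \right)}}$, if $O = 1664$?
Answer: $\frac{1692495}{157342} \approx 10.757$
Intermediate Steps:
$P = -24354$
$\frac{42264 + P}{O + p{\left(-189 \right)}} = \frac{42264 - 24354}{1664 - \frac{188}{-189}} = \frac{17910}{1664 - - \frac{188}{189}} = \frac{17910}{1664 + \frac{188}{189}} = \frac{17910}{\frac{314684}{189}} = 17910 \cdot \frac{189}{314684} = \frac{1692495}{157342}$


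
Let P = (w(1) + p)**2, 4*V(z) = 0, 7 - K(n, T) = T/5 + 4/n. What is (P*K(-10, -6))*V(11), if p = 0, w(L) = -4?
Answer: 0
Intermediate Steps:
K(n, T) = 7 - 4/n - T/5 (K(n, T) = 7 - (T/5 + 4/n) = 7 - (4/n + T/5) = 7 + (-4/n - T/5) = 7 - 4/n - T/5)
V(z) = 0 (V(z) = (1/4)*0 = 0)
P = 16 (P = (-4 + 0)**2 = (-4)**2 = 16)
(P*K(-10, -6))*V(11) = (16*(7 - 4/(-10) - 1/5*(-6)))*0 = (16*(7 - 4*(-1/10) + 6/5))*0 = (16*(7 + 2/5 + 6/5))*0 = (16*(43/5))*0 = (688/5)*0 = 0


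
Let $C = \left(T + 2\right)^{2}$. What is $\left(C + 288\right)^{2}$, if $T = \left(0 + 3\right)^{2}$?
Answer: $167281$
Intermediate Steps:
$T = 9$ ($T = 3^{2} = 9$)
$C = 121$ ($C = \left(9 + 2\right)^{2} = 11^{2} = 121$)
$\left(C + 288\right)^{2} = \left(121 + 288\right)^{2} = 409^{2} = 167281$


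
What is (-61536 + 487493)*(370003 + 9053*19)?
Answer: 230872953570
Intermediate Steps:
(-61536 + 487493)*(370003 + 9053*19) = 425957*(370003 + 172007) = 425957*542010 = 230872953570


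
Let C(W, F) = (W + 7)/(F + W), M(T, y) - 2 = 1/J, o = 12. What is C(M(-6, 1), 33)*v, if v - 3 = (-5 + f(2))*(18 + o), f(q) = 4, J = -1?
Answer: -108/17 ≈ -6.3529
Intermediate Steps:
M(T, y) = 1 (M(T, y) = 2 + 1/(-1) = 2 - 1 = 1)
C(W, F) = (7 + W)/(F + W)
v = -27 (v = 3 + (-5 + 4)*(18 + 12) = 3 - 1*30 = 3 - 30 = -27)
C(M(-6, 1), 33)*v = ((7 + 1)/(33 + 1))*(-27) = (8/34)*(-27) = ((1/34)*8)*(-27) = (4/17)*(-27) = -108/17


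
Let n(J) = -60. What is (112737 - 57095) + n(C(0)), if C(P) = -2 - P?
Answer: 55582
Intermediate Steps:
(112737 - 57095) + n(C(0)) = (112737 - 57095) - 60 = 55642 - 60 = 55582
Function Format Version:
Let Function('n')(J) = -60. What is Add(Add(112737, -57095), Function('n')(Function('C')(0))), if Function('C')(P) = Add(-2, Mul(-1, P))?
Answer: 55582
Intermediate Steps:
Add(Add(112737, -57095), Function('n')(Function('C')(0))) = Add(Add(112737, -57095), -60) = Add(55642, -60) = 55582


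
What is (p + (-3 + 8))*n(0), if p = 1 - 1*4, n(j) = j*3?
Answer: 0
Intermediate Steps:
n(j) = 3*j
p = -3 (p = 1 - 4 = -3)
(p + (-3 + 8))*n(0) = (-3 + (-3 + 8))*(3*0) = (-3 + 5)*0 = 2*0 = 0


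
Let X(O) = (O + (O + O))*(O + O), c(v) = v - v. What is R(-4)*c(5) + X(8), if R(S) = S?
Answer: 384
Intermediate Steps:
c(v) = 0
X(O) = 6*O² (X(O) = (O + 2*O)*(2*O) = (3*O)*(2*O) = 6*O²)
R(-4)*c(5) + X(8) = -4*0 + 6*8² = 0 + 6*64 = 0 + 384 = 384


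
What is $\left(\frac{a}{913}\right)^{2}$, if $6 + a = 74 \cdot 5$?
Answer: $\frac{132496}{833569} \approx 0.15895$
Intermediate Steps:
$a = 364$ ($a = -6 + 74 \cdot 5 = -6 + 370 = 364$)
$\left(\frac{a}{913}\right)^{2} = \left(\frac{364}{913}\right)^{2} = \frac{132496}{833569}$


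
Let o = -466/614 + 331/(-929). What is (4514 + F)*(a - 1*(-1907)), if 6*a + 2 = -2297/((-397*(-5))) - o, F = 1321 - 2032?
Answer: 24630053709248597/3396767730 ≈ 7.2510e+6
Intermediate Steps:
F = -711
o = -318074/285203 (o = -466*1/614 + 331*(-1/929) = -233/307 - 331/929 = -318074/285203 ≈ -1.1153)
a = -1155990311/3396767730 (a = -⅓ + (-2297/((-397*(-5))) - 1*(-318074/285203))/6 = -⅓ + (-2297/1985 + 318074/285203)/6 = -⅓ + (⅙)*(-23734401/566127955) = -⅓ - 7911467/1132255910 = -1155990311/3396767730 ≈ -0.34032)
(4514 + F)*(a - 1*(-1907)) = (4514 - 711)*(-1155990311/3396767730 - 1*(-1907)) = 3803*(-1155990311/3396767730 + 1907) = 3803*(6476480070799/3396767730) = 24630053709248597/3396767730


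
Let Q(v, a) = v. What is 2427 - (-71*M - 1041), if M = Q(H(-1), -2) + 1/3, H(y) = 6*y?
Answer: 9197/3 ≈ 3065.7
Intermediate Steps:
M = -17/3 (M = 6*(-1) + 1/3 = -6 + ⅓ = -17/3 ≈ -5.6667)
2427 - (-71*M - 1041) = 2427 - (-71*(-17/3) - 1041) = 2427 - (1207/3 - 1041) = 2427 - 1*(-1916/3) = 2427 + 1916/3 = 9197/3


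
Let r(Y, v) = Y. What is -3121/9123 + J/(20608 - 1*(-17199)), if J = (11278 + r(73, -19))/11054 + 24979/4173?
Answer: -86349085719029/252544077202274 ≈ -0.34192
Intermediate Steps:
J = 323485589/46128342 (J = (11278 + 73)/11054 + 24979/4173 = 11351*(1/11054) + 24979*(1/4173) = 11351/11054 + 24979/4173 = 323485589/46128342 ≈ 7.0127)
-3121/9123 + J/(20608 - 1*(-17199)) = -3121/9123 + 323485589/(46128342*(20608 - 1*(-17199))) = -3121*1/9123 + 323485589/(46128342*(20608 + 17199)) = -3121/9123 + (323485589/46128342)/37807 = -3121/9123 + (323485589/46128342)*(1/37807) = -3121/9123 + 46212227/249139175142 = -86349085719029/252544077202274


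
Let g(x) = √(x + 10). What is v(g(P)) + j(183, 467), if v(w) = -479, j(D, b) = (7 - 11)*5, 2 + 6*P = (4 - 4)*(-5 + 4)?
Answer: -499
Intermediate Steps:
P = -⅓ (P = -⅓ + ((4 - 4)*(-5 + 4))/6 = -⅓ + (0*(-1))/6 = -⅓ + (⅙)*0 = -⅓ + 0 = -⅓ ≈ -0.33333)
j(D, b) = -20 (j(D, b) = -4*5 = -20)
g(x) = √(10 + x)
v(g(P)) + j(183, 467) = -479 - 20 = -499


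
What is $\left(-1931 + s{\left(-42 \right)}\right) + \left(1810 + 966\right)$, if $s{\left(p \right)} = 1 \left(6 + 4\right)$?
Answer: $855$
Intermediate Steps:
$s{\left(p \right)} = 10$ ($s{\left(p \right)} = 1 \cdot 10 = 10$)
$\left(-1931 + s{\left(-42 \right)}\right) + \left(1810 + 966\right) = \left(-1931 + 10\right) + \left(1810 + 966\right) = -1921 + 2776 = 855$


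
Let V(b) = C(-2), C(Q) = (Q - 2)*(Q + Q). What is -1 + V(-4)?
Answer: 15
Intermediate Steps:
C(Q) = 2*Q*(-2 + Q) (C(Q) = (-2 + Q)*(2*Q) = 2*Q*(-2 + Q))
V(b) = 16 (V(b) = 2*(-2)*(-2 - 2) = 2*(-2)*(-4) = 16)
-1 + V(-4) = -1 + 16 = 15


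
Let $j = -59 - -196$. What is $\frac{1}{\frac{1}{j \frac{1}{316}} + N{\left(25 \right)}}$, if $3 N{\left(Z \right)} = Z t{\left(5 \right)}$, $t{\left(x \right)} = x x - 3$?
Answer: $\frac{411}{76298} \approx 0.0053868$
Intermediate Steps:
$j = 137$ ($j = -59 + 196 = 137$)
$t{\left(x \right)} = -3 + x^{2}$ ($t{\left(x \right)} = x^{2} - 3 = -3 + x^{2}$)
$N{\left(Z \right)} = \frac{22 Z}{3}$ ($N{\left(Z \right)} = \frac{Z \left(-3 + 5^{2}\right)}{3} = \frac{Z \left(-3 + 25\right)}{3} = \frac{Z 22}{3} = \frac{22 Z}{3}$)
$\frac{1}{\frac{1}{j \frac{1}{316}} + N{\left(25 \right)}} = \frac{1}{\frac{1}{137 \cdot \frac{1}{316}} + \frac{22}{3} \cdot 25} = \frac{1}{\frac{1}{137 \cdot \frac{1}{316}} + \frac{550}{3}} = \frac{1}{\frac{1}{\frac{137}{316}} + \frac{550}{3}} = \frac{1}{\frac{316}{137} + \frac{550}{3}} = \frac{1}{\frac{76298}{411}} = \frac{411}{76298}$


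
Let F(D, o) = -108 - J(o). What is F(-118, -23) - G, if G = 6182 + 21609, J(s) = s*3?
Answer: -27830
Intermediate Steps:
J(s) = 3*s
F(D, o) = -108 - 3*o
G = 27791
F(-118, -23) - G = (-108 - 3*(-23)) - 1*27791 = (-108 + 69) - 27791 = -39 - 27791 = -27830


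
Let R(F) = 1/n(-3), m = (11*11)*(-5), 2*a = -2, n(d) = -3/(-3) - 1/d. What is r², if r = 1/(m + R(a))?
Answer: 16/5841889 ≈ 2.7388e-6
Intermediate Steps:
n(d) = 1 - 1/d (n(d) = -3*(-⅓) - 1/d = 1 - 1/d)
a = -1 (a = (½)*(-2) = -1)
m = -605 (m = 121*(-5) = -605)
R(F) = ¾ (R(F) = 1/((-1 - 3)/(-3)) = 1/(-⅓*(-4)) = 1/(4/3) = ¾)
r = -4/2417 (r = 1/(-605 + ¾) = 1/(-2417/4) = -4/2417 ≈ -0.0016549)
r² = (-4/2417)² = 16/5841889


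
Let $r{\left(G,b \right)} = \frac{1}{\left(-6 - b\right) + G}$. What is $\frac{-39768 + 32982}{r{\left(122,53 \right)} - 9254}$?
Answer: $\frac{427518}{583001} \approx 0.73331$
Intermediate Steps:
$r{\left(G,b \right)} = \frac{1}{-6 + G - b}$
$\frac{-39768 + 32982}{r{\left(122,53 \right)} - 9254} = \frac{-39768 + 32982}{- \frac{1}{6 + 53 - 122} - 9254} = - \frac{6786}{- \frac{1}{6 + 53 - 122} - 9254} = - \frac{6786}{- \frac{1}{-63} - 9254} = - \frac{6786}{\left(-1\right) \left(- \frac{1}{63}\right) - 9254} = - \frac{6786}{\frac{1}{63} - 9254} = - \frac{6786}{- \frac{583001}{63}} = \left(-6786\right) \left(- \frac{63}{583001}\right) = \frac{427518}{583001}$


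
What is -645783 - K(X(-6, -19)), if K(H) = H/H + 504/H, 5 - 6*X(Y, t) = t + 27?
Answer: -644776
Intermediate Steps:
X(Y, t) = -11/3 - t/6 (X(Y, t) = ⅚ - (t + 27)/6 = ⅚ - (27 + t)/6 = ⅚ + (-9/2 - t/6) = -11/3 - t/6)
K(H) = 1 + 504/H
-645783 - K(X(-6, -19)) = -645783 - (504 + (-11/3 - ⅙*(-19)))/(-11/3 - ⅙*(-19)) = -645783 - (504 + (-11/3 + 19/6))/(-11/3 + 19/6) = -645783 - (504 - ½)/(-½) = -645783 - (-2)*1007/2 = -645783 - 1*(-1007) = -645783 + 1007 = -644776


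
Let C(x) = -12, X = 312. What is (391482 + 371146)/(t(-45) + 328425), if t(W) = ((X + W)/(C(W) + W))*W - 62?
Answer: 7244966/3121451 ≈ 2.3210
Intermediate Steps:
t(W) = -62 + W*(312 + W)/(-12 + W) (t(W) = ((312 + W)/(-12 + W))*W - 62 = W*(312 + W)/(-12 + W) - 62 = -62 + W*(312 + W)/(-12 + W))
(391482 + 371146)/(t(-45) + 328425) = (391482 + 371146)/((744 + (-45)² + 250*(-45))/(-12 - 45) + 328425) = 762628/((744 + 2025 - 11250)/(-57) + 328425) = 762628/(-1/57*(-8481) + 328425) = 762628/(2827/19 + 328425) = 762628/(6242902/19) = 762628*(19/6242902) = 7244966/3121451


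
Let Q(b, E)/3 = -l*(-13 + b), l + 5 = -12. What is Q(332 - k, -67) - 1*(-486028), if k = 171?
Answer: 493576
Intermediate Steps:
l = -17 (l = -5 - 12 = -17)
Q(b, E) = -663 + 51*b (Q(b, E) = 3*(-(-17)*(-13 + b)) = 3*(-(221 - 17*b)) = 3*(-221 + 17*b) = -663 + 51*b)
Q(332 - k, -67) - 1*(-486028) = (-663 + 51*(332 - 1*171)) - 1*(-486028) = (-663 + 51*(332 - 171)) + 486028 = (-663 + 51*161) + 486028 = (-663 + 8211) + 486028 = 7548 + 486028 = 493576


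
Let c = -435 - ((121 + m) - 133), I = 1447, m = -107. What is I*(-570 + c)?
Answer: -1282042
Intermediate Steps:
c = -316 (c = -435 - ((121 - 107) - 133) = -435 - (14 - 133) = -435 - 1*(-119) = -435 + 119 = -316)
I*(-570 + c) = 1447*(-570 - 316) = 1447*(-886) = -1282042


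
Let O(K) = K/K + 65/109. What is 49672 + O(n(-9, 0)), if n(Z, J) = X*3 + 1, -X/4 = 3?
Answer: 5414422/109 ≈ 49674.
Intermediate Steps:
X = -12 (X = -4*3 = -12)
n(Z, J) = -35 (n(Z, J) = -12*3 + 1 = -36 + 1 = -35)
O(K) = 174/109 (O(K) = 1 + 65*(1/109) = 1 + 65/109 = 174/109)
49672 + O(n(-9, 0)) = 49672 + 174/109 = 5414422/109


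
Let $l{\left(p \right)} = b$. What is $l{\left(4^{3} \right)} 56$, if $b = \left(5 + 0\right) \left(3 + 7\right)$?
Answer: $2800$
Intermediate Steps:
$b = 50$ ($b = 5 \cdot 10 = 50$)
$l{\left(p \right)} = 50$
$l{\left(4^{3} \right)} 56 = 50 \cdot 56 = 2800$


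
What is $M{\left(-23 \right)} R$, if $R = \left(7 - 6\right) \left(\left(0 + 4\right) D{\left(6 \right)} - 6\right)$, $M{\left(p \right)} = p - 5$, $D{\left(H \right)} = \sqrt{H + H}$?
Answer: $168 - 224 \sqrt{3} \approx -219.98$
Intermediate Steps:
$D{\left(H \right)} = \sqrt{2} \sqrt{H}$ ($D{\left(H \right)} = \sqrt{2 H} = \sqrt{2} \sqrt{H}$)
$M{\left(p \right)} = -5 + p$ ($M{\left(p \right)} = p - 5 = -5 + p$)
$R = -6 + 8 \sqrt{3}$ ($R = \left(7 - 6\right) \left(\left(0 + 4\right) \sqrt{2} \sqrt{6} - 6\right) = 1 \left(4 \cdot 2 \sqrt{3} - 6\right) = 1 \left(8 \sqrt{3} - 6\right) = 1 \left(-6 + 8 \sqrt{3}\right) = -6 + 8 \sqrt{3} \approx 7.8564$)
$M{\left(-23 \right)} R = \left(-5 - 23\right) \left(-6 + 8 \sqrt{3}\right) = - 28 \left(-6 + 8 \sqrt{3}\right) = 168 - 224 \sqrt{3}$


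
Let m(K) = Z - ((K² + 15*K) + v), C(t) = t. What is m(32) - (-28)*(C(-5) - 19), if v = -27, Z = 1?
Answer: -2148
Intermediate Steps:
m(K) = 28 - K² - 15*K (m(K) = 1 - ((K² + 15*K) - 27) = 1 - (-27 + K² + 15*K) = 1 + (27 - K² - 15*K) = 28 - K² - 15*K)
m(32) - (-28)*(C(-5) - 19) = (28 - 1*32² - 15*32) - (-28)*(-5 - 19) = (28 - 1*1024 - 480) - (-28)*(-24) = (28 - 1024 - 480) - 1*672 = -1476 - 672 = -2148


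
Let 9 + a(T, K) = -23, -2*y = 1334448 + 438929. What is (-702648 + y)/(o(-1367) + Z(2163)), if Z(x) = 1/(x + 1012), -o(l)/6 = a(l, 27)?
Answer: -10092286775/1219202 ≈ -8277.8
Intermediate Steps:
y = -1773377/2 (y = -(1334448 + 438929)/2 = -½*1773377 = -1773377/2 ≈ -8.8669e+5)
a(T, K) = -32 (a(T, K) = -9 - 23 = -32)
o(l) = 192 (o(l) = -6*(-32) = 192)
Z(x) = 1/(1012 + x)
(-702648 + y)/(o(-1367) + Z(2163)) = (-702648 - 1773377/2)/(192 + 1/(1012 + 2163)) = -3178673/(2*(192 + 1/3175)) = -3178673/(2*609601/3175) = -3178673/2*3175/609601 = -10092286775/1219202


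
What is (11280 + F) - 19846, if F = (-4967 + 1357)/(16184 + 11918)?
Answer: -120362671/14051 ≈ -8566.1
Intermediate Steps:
F = -1805/14051 (F = -3610/28102 = -3610*1/28102 = -1805/14051 ≈ -0.12846)
(11280 + F) - 19846 = (11280 - 1805/14051) - 19846 = 158493475/14051 - 19846 = -120362671/14051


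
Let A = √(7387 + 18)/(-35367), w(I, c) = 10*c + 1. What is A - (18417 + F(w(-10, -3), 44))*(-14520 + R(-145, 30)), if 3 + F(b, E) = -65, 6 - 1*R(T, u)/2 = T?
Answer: 260886082 - √7405/35367 ≈ 2.6089e+8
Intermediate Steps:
w(I, c) = 1 + 10*c
R(T, u) = 12 - 2*T
F(b, E) = -68 (F(b, E) = -3 - 65 = -68)
A = -√7405/35367 (A = √7405*(-1/35367) = -√7405/35367 ≈ -0.0024331)
A - (18417 + F(w(-10, -3), 44))*(-14520 + R(-145, 30)) = -√7405/35367 - (18417 - 68)*(-14520 + (12 - 2*(-145))) = -√7405/35367 - 18349*(-14520 + (12 + 290)) = -√7405/35367 - 18349*(-14520 + 302) = -√7405/35367 - 18349*(-14218) = -√7405/35367 - 1*(-260886082) = -√7405/35367 + 260886082 = 260886082 - √7405/35367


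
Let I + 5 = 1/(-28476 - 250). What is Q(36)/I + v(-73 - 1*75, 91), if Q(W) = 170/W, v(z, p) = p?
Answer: 116412934/1292679 ≈ 90.056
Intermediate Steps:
I = -143631/28726 (I = -5 + 1/(-28476 - 250) = -5 + 1/(-28726) = -5 - 1/28726 = -143631/28726 ≈ -5.0000)
Q(36)/I + v(-73 - 1*75, 91) = (170/36)/(-143631/28726) + 91 = (170*(1/36))*(-28726/143631) + 91 = (85/18)*(-28726/143631) + 91 = -1220855/1292679 + 91 = 116412934/1292679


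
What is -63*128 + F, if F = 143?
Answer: -7921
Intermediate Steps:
-63*128 + F = -63*128 + 143 = -8064 + 143 = -7921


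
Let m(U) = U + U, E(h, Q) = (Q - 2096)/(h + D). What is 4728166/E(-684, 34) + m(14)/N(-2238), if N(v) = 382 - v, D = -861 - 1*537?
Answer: 3126987037/655 ≈ 4.7740e+6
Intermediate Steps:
D = -1398 (D = -861 - 537 = -1398)
E(h, Q) = (-2096 + Q)/(-1398 + h) (E(h, Q) = (Q - 2096)/(h - 1398) = (-2096 + Q)/(-1398 + h))
m(U) = 2*U
4728166/E(-684, 34) + m(14)/N(-2238) = 4728166/(((-2096 + 34)/(-1398 - 684))) + (2*14)/(382 - 1*(-2238)) = 4728166/((-2062/(-2082))) + 28/(382 + 2238) = 4728166/((-1/2082*(-2062))) + 28/2620 = 4728166/(1031/1041) + 28*(1/2620) = 4728166*(1041/1031) + 7/655 = 4774026 + 7/655 = 3126987037/655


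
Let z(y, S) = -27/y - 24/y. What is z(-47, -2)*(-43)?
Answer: -2193/47 ≈ -46.660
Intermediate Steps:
z(y, S) = -51/y
z(-47, -2)*(-43) = -51/(-47)*(-43) = -51*(-1/47)*(-43) = (51/47)*(-43) = -2193/47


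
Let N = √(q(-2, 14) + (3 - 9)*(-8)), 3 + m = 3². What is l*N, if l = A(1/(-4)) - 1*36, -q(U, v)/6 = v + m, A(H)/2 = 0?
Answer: -216*I*√2 ≈ -305.47*I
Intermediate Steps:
m = 6 (m = -3 + 3² = -3 + 9 = 6)
A(H) = 0 (A(H) = 2*0 = 0)
q(U, v) = -36 - 6*v (q(U, v) = -6*(v + 6) = -6*(6 + v) = -36 - 6*v)
l = -36 (l = 0 - 1*36 = 0 - 36 = -36)
N = 6*I*√2 (N = √((-36 - 6*14) + (3 - 9)*(-8)) = √((-36 - 84) - 6*(-8)) = √(-120 + 48) = √(-72) = 6*I*√2 ≈ 8.4853*I)
l*N = -216*I*√2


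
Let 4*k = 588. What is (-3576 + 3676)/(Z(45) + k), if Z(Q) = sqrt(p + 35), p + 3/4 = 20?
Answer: 8400/12317 - 200*sqrt(217)/86219 ≈ 0.64781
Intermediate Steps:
k = 147 (k = (1/4)*588 = 147)
p = 77/4 (p = -3/4 + 20 = 77/4 ≈ 19.250)
Z(Q) = sqrt(217)/2 (Z(Q) = sqrt(77/4 + 35) = sqrt(217/4) = sqrt(217)/2)
(-3576 + 3676)/(Z(45) + k) = (-3576 + 3676)/(sqrt(217)/2 + 147) = 100/(147 + sqrt(217)/2)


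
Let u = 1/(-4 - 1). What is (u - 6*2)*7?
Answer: -427/5 ≈ -85.400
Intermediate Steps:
u = -⅕ (u = 1/(-5) = -⅕ ≈ -0.20000)
(u - 6*2)*7 = (-⅕ - 6*2)*7 = (-⅕ - 12)*7 = -61/5*7 = -427/5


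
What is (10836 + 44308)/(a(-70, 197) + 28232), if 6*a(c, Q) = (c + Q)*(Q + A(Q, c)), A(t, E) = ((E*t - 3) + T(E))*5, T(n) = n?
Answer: -165432/4304297 ≈ -0.038434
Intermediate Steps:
A(t, E) = -15 + 5*E + 5*E*t (A(t, E) = ((E*t - 3) + E)*5 = ((-3 + E*t) + E)*5 = (-3 + E + E*t)*5 = -15 + 5*E + 5*E*t)
a(c, Q) = (Q + c)*(-15 + Q + 5*c + 5*Q*c)/6 (a(c, Q) = ((c + Q)*(Q + (-15 + 5*c + 5*c*Q)))/6 = ((Q + c)*(Q + (-15 + 5*c + 5*Q*c)))/6 = ((Q + c)*(-15 + Q + 5*c + 5*Q*c))/6 = (Q + c)*(-15 + Q + 5*c + 5*Q*c)/6)
(10836 + 44308)/(a(-70, 197) + 28232) = (10836 + 44308)/(((⅙)*197² + (⅙)*197*(-70) + (⅚)*197*(-3 - 70 + 197*(-70)) + (⅚)*(-70)*(-3 - 70 + 197*(-70))) + 28232) = 55144/(((⅙)*38809 - 6895/3 + (⅚)*197*(-3 - 70 - 13790) + (⅚)*(-70)*(-3 - 70 - 13790)) + 28232) = 55144/((38809/6 - 6895/3 + (⅚)*197*(-13863) + (⅚)*(-70)*(-13863)) + 28232) = 55144/((38809/6 - 6895/3 - 4551685/2 + 808675) + 28232) = 55144/(-4388993/3 + 28232) = 55144/(-4304297/3) = 55144*(-3/4304297) = -165432/4304297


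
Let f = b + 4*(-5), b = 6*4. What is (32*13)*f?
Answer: 1664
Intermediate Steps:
b = 24
f = 4 (f = 24 + 4*(-5) = 24 - 20 = 4)
(32*13)*f = (32*13)*4 = 416*4 = 1664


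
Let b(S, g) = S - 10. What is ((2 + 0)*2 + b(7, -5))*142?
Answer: 142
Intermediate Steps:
b(S, g) = -10 + S
((2 + 0)*2 + b(7, -5))*142 = ((2 + 0)*2 + (-10 + 7))*142 = (2*2 - 3)*142 = (4 - 3)*142 = 1*142 = 142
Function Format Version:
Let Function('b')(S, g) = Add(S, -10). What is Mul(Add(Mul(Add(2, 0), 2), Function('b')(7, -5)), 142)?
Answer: 142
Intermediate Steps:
Function('b')(S, g) = Add(-10, S)
Mul(Add(Mul(Add(2, 0), 2), Function('b')(7, -5)), 142) = Mul(Add(Mul(Add(2, 0), 2), Add(-10, 7)), 142) = Mul(Add(Mul(2, 2), -3), 142) = Mul(Add(4, -3), 142) = Mul(1, 142) = 142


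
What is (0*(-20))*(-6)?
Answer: 0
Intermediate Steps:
(0*(-20))*(-6) = 0*(-6) = 0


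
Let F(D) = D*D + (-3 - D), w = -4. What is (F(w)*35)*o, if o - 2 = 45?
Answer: 27965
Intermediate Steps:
o = 47 (o = 2 + 45 = 47)
F(D) = -3 + D² - D (F(D) = D² + (-3 - D) = -3 + D² - D)
(F(w)*35)*o = ((-3 + (-4)² - 1*(-4))*35)*47 = ((-3 + 16 + 4)*35)*47 = (17*35)*47 = 595*47 = 27965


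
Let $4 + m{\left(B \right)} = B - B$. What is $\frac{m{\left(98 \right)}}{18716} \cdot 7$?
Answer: $- \frac{7}{4679} \approx -0.001496$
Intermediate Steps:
$m{\left(B \right)} = -4$ ($m{\left(B \right)} = -4 + \left(B - B\right) = -4 + 0 = -4$)
$\frac{m{\left(98 \right)}}{18716} \cdot 7 = - \frac{4}{18716} \cdot 7 = \left(-4\right) \frac{1}{18716} \cdot 7 = \left(- \frac{1}{4679}\right) 7 = - \frac{7}{4679}$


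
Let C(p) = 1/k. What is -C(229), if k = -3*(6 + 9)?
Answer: 1/45 ≈ 0.022222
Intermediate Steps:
k = -45 (k = -3*15 = -45)
C(p) = -1/45 (C(p) = 1/(-45) = -1/45)
-C(229) = -1*(-1/45) = 1/45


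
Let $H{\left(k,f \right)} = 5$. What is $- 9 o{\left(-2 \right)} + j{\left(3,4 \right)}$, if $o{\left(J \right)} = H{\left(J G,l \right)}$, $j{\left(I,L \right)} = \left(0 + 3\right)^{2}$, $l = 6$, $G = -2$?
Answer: $-36$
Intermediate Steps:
$j{\left(I,L \right)} = 9$ ($j{\left(I,L \right)} = 3^{2} = 9$)
$o{\left(J \right)} = 5$
$- 9 o{\left(-2 \right)} + j{\left(3,4 \right)} = \left(-9\right) 5 + 9 = -45 + 9 = -36$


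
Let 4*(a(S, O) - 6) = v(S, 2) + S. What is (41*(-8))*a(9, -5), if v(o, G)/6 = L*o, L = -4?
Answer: 15006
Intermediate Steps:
v(o, G) = -24*o (v(o, G) = 6*(-4*o) = -24*o)
a(S, O) = 6 - 23*S/4 (a(S, O) = 6 + (-24*S + S)/4 = 6 + (-23*S)/4 = 6 - 23*S/4)
(41*(-8))*a(9, -5) = (41*(-8))*(6 - 23/4*9) = -328*(6 - 207/4) = -328*(-183/4) = 15006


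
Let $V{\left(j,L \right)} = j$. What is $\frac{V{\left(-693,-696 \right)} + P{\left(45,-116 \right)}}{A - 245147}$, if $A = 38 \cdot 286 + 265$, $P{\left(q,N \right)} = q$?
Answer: $\frac{324}{117007} \approx 0.0027691$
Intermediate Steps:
$A = 11133$ ($A = 10868 + 265 = 11133$)
$\frac{V{\left(-693,-696 \right)} + P{\left(45,-116 \right)}}{A - 245147} = \frac{-693 + 45}{11133 - 245147} = - \frac{648}{-234014} = \left(-648\right) \left(- \frac{1}{234014}\right) = \frac{324}{117007}$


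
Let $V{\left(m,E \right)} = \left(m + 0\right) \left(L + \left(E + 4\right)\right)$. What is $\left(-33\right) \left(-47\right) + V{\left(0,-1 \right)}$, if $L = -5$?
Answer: $1551$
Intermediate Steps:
$V{\left(m,E \right)} = m \left(-1 + E\right)$ ($V{\left(m,E \right)} = \left(m + 0\right) \left(-5 + \left(E + 4\right)\right) = m \left(-5 + \left(4 + E\right)\right) = m \left(-1 + E\right)$)
$\left(-33\right) \left(-47\right) + V{\left(0,-1 \right)} = \left(-33\right) \left(-47\right) + 0 \left(-1 - 1\right) = 1551 + 0 \left(-2\right) = 1551 + 0 = 1551$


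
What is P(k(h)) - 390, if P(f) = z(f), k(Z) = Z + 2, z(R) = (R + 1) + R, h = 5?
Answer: -375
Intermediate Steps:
z(R) = 1 + 2*R (z(R) = (1 + R) + R = 1 + 2*R)
k(Z) = 2 + Z
P(f) = 1 + 2*f
P(k(h)) - 390 = (1 + 2*(2 + 5)) - 390 = (1 + 2*7) - 390 = (1 + 14) - 390 = 15 - 390 = -375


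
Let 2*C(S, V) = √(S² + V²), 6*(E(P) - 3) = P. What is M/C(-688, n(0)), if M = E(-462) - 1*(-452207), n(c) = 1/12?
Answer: 10851192*√68161537/68161537 ≈ 1314.3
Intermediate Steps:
E(P) = 3 + P/6
n(c) = 1/12
C(S, V) = √(S² + V²)/2
M = 452133 (M = (3 + (⅙)*(-462)) - 1*(-452207) = (3 - 77) + 452207 = -74 + 452207 = 452133)
M/C(-688, n(0)) = 452133/((√((-688)² + (1/12)²)/2)) = 452133/((√(473344 + 1/144)/2)) = 452133/((√(68161537/144)/2)) = 452133/(((√68161537/12)/2)) = 452133/((√68161537/24)) = 452133*(24*√68161537/68161537) = 10851192*√68161537/68161537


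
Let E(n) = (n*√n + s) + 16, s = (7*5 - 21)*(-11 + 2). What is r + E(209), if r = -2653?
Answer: -2763 + 209*√209 ≈ 258.48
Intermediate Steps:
s = -126 (s = (35 - 21)*(-9) = 14*(-9) = -126)
E(n) = -110 + n^(3/2) (E(n) = (n*√n - 126) + 16 = (n^(3/2) - 126) + 16 = (-126 + n^(3/2)) + 16 = -110 + n^(3/2))
r + E(209) = -2653 + (-110 + 209^(3/2)) = -2653 + (-110 + 209*√209) = -2763 + 209*√209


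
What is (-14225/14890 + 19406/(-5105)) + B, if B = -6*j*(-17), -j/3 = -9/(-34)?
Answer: -1303732683/15202690 ≈ -85.757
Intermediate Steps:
j = -27/34 (j = -(-27)/(-34) = -(-27)*(-1)/34 = -3*9/34 = -27/34 ≈ -0.79412)
B = -81 (B = -6*(-27/34)*(-17) = (81/17)*(-17) = -81)
(-14225/14890 + 19406/(-5105)) + B = (-14225/14890 + 19406/(-5105)) - 81 = (-14225*1/14890 + 19406*(-1/5105)) - 81 = (-2845/2978 - 19406/5105) - 81 = -72314793/15202690 - 81 = -1303732683/15202690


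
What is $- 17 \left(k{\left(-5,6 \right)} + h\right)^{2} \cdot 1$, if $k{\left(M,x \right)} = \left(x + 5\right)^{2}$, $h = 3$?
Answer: $-261392$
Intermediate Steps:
$k{\left(M,x \right)} = \left(5 + x\right)^{2}$
$- 17 \left(k{\left(-5,6 \right)} + h\right)^{2} \cdot 1 = - 17 \left(\left(5 + 6\right)^{2} + 3\right)^{2} \cdot 1 = - 17 \left(11^{2} + 3\right)^{2} \cdot 1 = - 17 \left(121 + 3\right)^{2} \cdot 1 = - 17 \cdot 124^{2} \cdot 1 = \left(-17\right) 15376 \cdot 1 = \left(-261392\right) 1 = -261392$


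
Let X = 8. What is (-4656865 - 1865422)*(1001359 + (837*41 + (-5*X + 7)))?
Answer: -6754760875541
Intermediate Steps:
(-4656865 - 1865422)*(1001359 + (837*41 + (-5*X + 7))) = (-4656865 - 1865422)*(1001359 + (837*41 + (-5*8 + 7))) = -6522287*(1001359 + (34317 + (-40 + 7))) = -6522287*(1001359 + (34317 - 33)) = -6522287*(1001359 + 34284) = -6522287*1035643 = -6754760875541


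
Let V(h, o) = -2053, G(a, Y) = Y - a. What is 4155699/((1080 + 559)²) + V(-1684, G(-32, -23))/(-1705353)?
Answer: 7092448773760/4581125576313 ≈ 1.5482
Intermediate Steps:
4155699/((1080 + 559)²) + V(-1684, G(-32, -23))/(-1705353) = 4155699/((1080 + 559)²) - 2053/(-1705353) = 4155699/(1639²) - 2053*(-1/1705353) = 4155699/2686321 + 2053/1705353 = 7092448773760/4581125576313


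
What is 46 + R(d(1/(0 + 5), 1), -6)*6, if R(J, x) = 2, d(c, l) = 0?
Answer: 58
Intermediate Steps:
46 + R(d(1/(0 + 5), 1), -6)*6 = 46 + 2*6 = 46 + 12 = 58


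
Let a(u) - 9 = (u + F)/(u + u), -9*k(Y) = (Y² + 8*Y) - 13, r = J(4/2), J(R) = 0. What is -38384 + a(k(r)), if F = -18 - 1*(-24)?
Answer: -997683/26 ≈ -38372.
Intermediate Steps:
r = 0
k(Y) = 13/9 - 8*Y/9 - Y²/9 (k(Y) = -((Y² + 8*Y) - 13)/9 = -(-13 + Y² + 8*Y)/9 = 13/9 - 8*Y/9 - Y²/9)
F = 6 (F = -18 + 24 = 6)
a(u) = 9 + (6 + u)/(2*u) (a(u) = 9 + (u + 6)/(u + u) = 9 + (6 + u)/((2*u)) = 9 + (6 + u)*(1/(2*u)) = 9 + (6 + u)/(2*u))
-38384 + a(k(r)) = -38384 + (19/2 + 3/(13/9 - 8/9*0 - ⅑*0²)) = -38384 + (19/2 + 3/(13/9 + 0 - ⅑*0)) = -38384 + (19/2 + 3/(13/9 + 0 + 0)) = -38384 + (19/2 + 3/(13/9)) = -38384 + (19/2 + 3*(9/13)) = -38384 + (19/2 + 27/13) = -38384 + 301/26 = -997683/26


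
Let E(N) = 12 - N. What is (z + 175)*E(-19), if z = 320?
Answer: 15345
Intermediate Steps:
(z + 175)*E(-19) = (320 + 175)*(12 - 1*(-19)) = 495*(12 + 19) = 495*31 = 15345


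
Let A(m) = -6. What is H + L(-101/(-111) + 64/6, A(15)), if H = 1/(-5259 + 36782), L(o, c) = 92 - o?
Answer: 281405932/3499053 ≈ 80.423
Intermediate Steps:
H = 1/31523 ≈ 3.1723e-5
H + L(-101/(-111) + 64/6, A(15)) = 1/31523 + (92 - (-101/(-111) + 64/6)) = 1/31523 + (92 - (-101*(-1/111) + 64*(⅙))) = 1/31523 + (92 - (101/111 + 32/3)) = 1/31523 + (92 - 1*1285/111) = 1/31523 + (92 - 1285/111) = 1/31523 + 8927/111 = 281405932/3499053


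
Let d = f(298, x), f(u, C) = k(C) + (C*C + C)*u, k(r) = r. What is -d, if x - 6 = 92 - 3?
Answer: -2717855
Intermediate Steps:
x = 95 (x = 6 + (92 - 3) = 6 + 89 = 95)
f(u, C) = C + u*(C + C**2) (f(u, C) = C + (C*C + C)*u = C + (C**2 + C)*u = C + (C + C**2)*u = C + u*(C + C**2))
d = 2717855 (d = 95*(1 + 298 + 95*298) = 95*(1 + 298 + 28310) = 95*28609 = 2717855)
-d = -1*2717855 = -2717855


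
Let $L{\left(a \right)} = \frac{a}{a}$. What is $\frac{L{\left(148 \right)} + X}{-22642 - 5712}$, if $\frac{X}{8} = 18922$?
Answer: $- \frac{151377}{28354} \approx -5.3388$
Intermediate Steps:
$X = 151376$ ($X = 8 \cdot 18922 = 151376$)
$L{\left(a \right)} = 1$
$\frac{L{\left(148 \right)} + X}{-22642 - 5712} = \frac{1 + 151376}{-22642 - 5712} = \frac{151377}{-28354} = 151377 \left(- \frac{1}{28354}\right) = - \frac{151377}{28354}$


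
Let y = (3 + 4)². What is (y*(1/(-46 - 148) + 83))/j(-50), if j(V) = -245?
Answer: -16101/970 ≈ -16.599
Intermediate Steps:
y = 49 (y = 7² = 49)
(y*(1/(-46 - 148) + 83))/j(-50) = (49*(1/(-46 - 148) + 83))/(-245) = (49*(1/(-194) + 83))*(-1/245) = (49*(-1/194 + 83))*(-1/245) = (49*(16101/194))*(-1/245) = (788949/194)*(-1/245) = -16101/970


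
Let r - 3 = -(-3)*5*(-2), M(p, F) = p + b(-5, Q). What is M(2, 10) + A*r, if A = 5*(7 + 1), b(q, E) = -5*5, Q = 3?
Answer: -1103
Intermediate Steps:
b(q, E) = -25
A = 40 (A = 5*8 = 40)
M(p, F) = -25 + p (M(p, F) = p - 25 = -25 + p)
r = -27 (r = 3 - (-3)*5*(-2) = 3 - 1*(-15)*(-2) = 3 + 15*(-2) = 3 - 30 = -27)
M(2, 10) + A*r = (-25 + 2) + 40*(-27) = -23 - 1080 = -1103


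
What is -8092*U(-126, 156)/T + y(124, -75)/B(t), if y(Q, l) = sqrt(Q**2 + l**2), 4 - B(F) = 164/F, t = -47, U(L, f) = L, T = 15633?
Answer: 113288/1737 + 47*sqrt(21001)/352 ≈ 84.570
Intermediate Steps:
B(F) = 4 - 164/F
-8092*U(-126, 156)/T + y(124, -75)/B(t) = -8092/(15633/(-126)) + sqrt(124**2 + (-75)**2)/(4 - 164/(-47)) = -8092/(15633*(-1/126)) + sqrt(15376 + 5625)/(4 - 164*(-1/47)) = -8092/(-1737/14) + sqrt(21001)/(4 + 164/47) = -8092*(-14/1737) + sqrt(21001)/(352/47) = 113288/1737 + sqrt(21001)*(47/352) = 113288/1737 + 47*sqrt(21001)/352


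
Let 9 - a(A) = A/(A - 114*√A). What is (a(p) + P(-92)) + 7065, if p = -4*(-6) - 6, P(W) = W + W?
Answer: 4967691/721 + 19*√2/721 ≈ 6890.0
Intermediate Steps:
P(W) = 2*W
p = 18 (p = 24 - 6 = 18)
a(A) = 9 - A/(A - 114*√A)
(a(p) + P(-92)) + 7065 = (2*(-4*18 + 513*√18)/(-1*18 + 114*√18) + 2*(-92)) + 7065 = (2*(-72 + 513*(3*√2))/(-18 + 114*(3*√2)) - 184) + 7065 = (2*(-72 + 1539*√2)/(-18 + 342*√2) - 184) + 7065 = (-184 + 2*(-72 + 1539*√2)/(-18 + 342*√2)) + 7065 = 6881 + 2*(-72 + 1539*√2)/(-18 + 342*√2)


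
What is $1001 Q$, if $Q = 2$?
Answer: $2002$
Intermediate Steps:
$1001 Q = 1001 \cdot 2 = 2002$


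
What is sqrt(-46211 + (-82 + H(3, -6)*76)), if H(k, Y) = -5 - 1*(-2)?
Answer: 3*I*sqrt(5169) ≈ 215.69*I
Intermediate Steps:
H(k, Y) = -3 (H(k, Y) = -5 + 2 = -3)
sqrt(-46211 + (-82 + H(3, -6)*76)) = sqrt(-46211 + (-82 - 3*76)) = sqrt(-46211 + (-82 - 228)) = sqrt(-46211 - 310) = sqrt(-46521) = 3*I*sqrt(5169)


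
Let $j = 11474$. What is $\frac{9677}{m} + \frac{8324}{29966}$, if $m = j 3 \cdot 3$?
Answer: $\frac{574783583}{1547234478} \approx 0.37149$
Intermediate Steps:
$m = 103266$ ($m = 11474 \cdot 3 \cdot 3 = 11474 \cdot 9 = 103266$)
$\frac{9677}{m} + \frac{8324}{29966} = \frac{9677}{103266} + \frac{8324}{29966} = 9677 \cdot \frac{1}{103266} + 8324 \cdot \frac{1}{29966} = \frac{9677}{103266} + \frac{4162}{14983} = \frac{574783583}{1547234478}$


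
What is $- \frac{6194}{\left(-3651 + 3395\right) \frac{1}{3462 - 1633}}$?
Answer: $\frac{5664413}{128} \approx 44253.0$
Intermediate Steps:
$- \frac{6194}{\left(-3651 + 3395\right) \frac{1}{3462 - 1633}} = - \frac{6194}{\left(-256\right) \frac{1}{1829}} = - \frac{6194}{- \frac{256}{1829}} = \left(-6194\right) \left(- \frac{1829}{256}\right) = \frac{5664413}{128}$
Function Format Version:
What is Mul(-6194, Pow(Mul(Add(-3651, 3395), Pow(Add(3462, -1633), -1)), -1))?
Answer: Rational(5664413, 128) ≈ 44253.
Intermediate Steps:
Mul(-6194, Pow(Mul(Add(-3651, 3395), Pow(Add(3462, -1633), -1)), -1)) = Mul(-6194, Pow(Mul(-256, Pow(1829, -1)), -1)) = Mul(-6194, Pow(Mul(-256, Rational(1, 1829)), -1)) = Mul(-6194, Pow(Rational(-256, 1829), -1)) = Mul(-6194, Rational(-1829, 256)) = Rational(5664413, 128)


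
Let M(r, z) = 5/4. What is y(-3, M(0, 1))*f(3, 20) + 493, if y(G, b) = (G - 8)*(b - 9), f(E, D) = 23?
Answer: 9815/4 ≈ 2453.8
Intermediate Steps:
M(r, z) = 5/4 (M(r, z) = 5*(1/4) = 5/4)
y(G, b) = (-9 + b)*(-8 + G) (y(G, b) = (-8 + G)*(-9 + b) = (-9 + b)*(-8 + G))
y(-3, M(0, 1))*f(3, 20) + 493 = (72 - 9*(-3) - 8*5/4 - 3*5/4)*23 + 493 = (72 + 27 - 10 - 15/4)*23 + 493 = (341/4)*23 + 493 = 7843/4 + 493 = 9815/4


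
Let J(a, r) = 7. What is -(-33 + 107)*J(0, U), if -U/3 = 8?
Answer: -518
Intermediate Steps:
U = -24 (U = -3*8 = -24)
-(-33 + 107)*J(0, U) = -(-33 + 107)*7 = -74*7 = -1*518 = -518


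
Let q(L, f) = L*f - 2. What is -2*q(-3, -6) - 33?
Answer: -65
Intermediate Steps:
q(L, f) = -2 + L*f
-2*q(-3, -6) - 33 = -2*(-2 - 3*(-6)) - 33 = -2*(-2 + 18) - 33 = -2*16 - 33 = -32 - 33 = -65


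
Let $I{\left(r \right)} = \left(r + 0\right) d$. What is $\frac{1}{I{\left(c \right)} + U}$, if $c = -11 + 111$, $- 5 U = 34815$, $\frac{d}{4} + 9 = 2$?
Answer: $- \frac{1}{9763} \approx -0.00010243$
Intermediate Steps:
$d = -28$ ($d = -36 + 4 \cdot 2 = -36 + 8 = -28$)
$U = -6963$ ($U = \left(- \frac{1}{5}\right) 34815 = -6963$)
$c = 100$
$I{\left(r \right)} = - 28 r$ ($I{\left(r \right)} = \left(r + 0\right) \left(-28\right) = r \left(-28\right) = - 28 r$)
$\frac{1}{I{\left(c \right)} + U} = \frac{1}{\left(-28\right) 100 - 6963} = \frac{1}{-2800 - 6963} = \frac{1}{-9763} = - \frac{1}{9763}$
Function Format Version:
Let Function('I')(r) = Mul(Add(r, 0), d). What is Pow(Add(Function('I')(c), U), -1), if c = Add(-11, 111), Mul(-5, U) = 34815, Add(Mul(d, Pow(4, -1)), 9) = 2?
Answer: Rational(-1, 9763) ≈ -0.00010243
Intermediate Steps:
d = -28 (d = Add(-36, Mul(4, 2)) = Add(-36, 8) = -28)
U = -6963 (U = Mul(Rational(-1, 5), 34815) = -6963)
c = 100
Function('I')(r) = Mul(-28, r) (Function('I')(r) = Mul(Add(r, 0), -28) = Mul(r, -28) = Mul(-28, r))
Pow(Add(Function('I')(c), U), -1) = Pow(Add(Mul(-28, 100), -6963), -1) = Pow(Add(-2800, -6963), -1) = Pow(-9763, -1) = Rational(-1, 9763)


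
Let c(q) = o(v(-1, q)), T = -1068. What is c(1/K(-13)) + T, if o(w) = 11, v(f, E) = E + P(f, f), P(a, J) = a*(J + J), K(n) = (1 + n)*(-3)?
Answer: -1057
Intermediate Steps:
K(n) = -3 - 3*n
P(a, J) = 2*J*a (P(a, J) = a*(2*J) = 2*J*a)
v(f, E) = E + 2*f² (v(f, E) = E + 2*f*f = E + 2*f²)
c(q) = 11
c(1/K(-13)) + T = 11 - 1068 = -1057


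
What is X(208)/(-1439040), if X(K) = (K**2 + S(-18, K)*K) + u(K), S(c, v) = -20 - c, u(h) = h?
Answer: -897/29980 ≈ -0.029920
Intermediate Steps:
X(K) = K**2 - K (X(K) = (K**2 + (-20 - 1*(-18))*K) + K = (K**2 + (-20 + 18)*K) + K = (K**2 - 2*K) + K = K**2 - K)
X(208)/(-1439040) = (208*(-1 + 208))/(-1439040) = (208*207)*(-1/1439040) = 43056*(-1/1439040) = -897/29980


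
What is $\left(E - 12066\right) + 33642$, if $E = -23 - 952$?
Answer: $20601$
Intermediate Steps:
$E = -975$ ($E = -23 - 952 = -975$)
$\left(E - 12066\right) + 33642 = \left(-975 - 12066\right) + 33642 = -13041 + 33642 = 20601$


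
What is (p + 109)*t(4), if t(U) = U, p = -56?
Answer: 212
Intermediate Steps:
(p + 109)*t(4) = (-56 + 109)*4 = 53*4 = 212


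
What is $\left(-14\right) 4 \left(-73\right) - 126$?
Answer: $3962$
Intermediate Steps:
$\left(-14\right) 4 \left(-73\right) - 126 = \left(-56\right) \left(-73\right) - 126 = 4088 - 126 = 3962$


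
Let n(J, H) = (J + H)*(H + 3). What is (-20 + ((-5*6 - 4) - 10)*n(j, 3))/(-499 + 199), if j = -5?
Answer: -127/75 ≈ -1.6933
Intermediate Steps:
n(J, H) = (3 + H)*(H + J) (n(J, H) = (H + J)*(3 + H) = (3 + H)*(H + J))
(-20 + ((-5*6 - 4) - 10)*n(j, 3))/(-499 + 199) = (-20 + ((-5*6 - 4) - 10)*(3² + 3*3 + 3*(-5) + 3*(-5)))/(-499 + 199) = (-20 + ((-30 - 4) - 10)*(9 + 9 - 15 - 15))/(-300) = (-20 + (-34 - 10)*(-12))*(-1/300) = (-20 - 44*(-12))*(-1/300) = (-20 + 528)*(-1/300) = 508*(-1/300) = -127/75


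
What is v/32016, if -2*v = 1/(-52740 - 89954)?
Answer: 1/9136982208 ≈ 1.0945e-10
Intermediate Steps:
v = 1/285388 (v = -1/(2*(-52740 - 89954)) = -½/(-142694) = -½*(-1/142694) = 1/285388 ≈ 3.5040e-6)
v/32016 = (1/285388)/32016 = (1/285388)*(1/32016) = 1/9136982208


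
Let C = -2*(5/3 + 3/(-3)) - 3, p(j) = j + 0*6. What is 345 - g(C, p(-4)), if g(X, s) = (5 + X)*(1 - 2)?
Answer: 1037/3 ≈ 345.67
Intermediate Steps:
p(j) = j (p(j) = j + 0 = j)
C = -13/3 (C = -2*(5*(⅓) + 3*(-⅓)) - 3 = -2*(5/3 - 1) - 3 = -2*⅔ - 3 = -4/3 - 3 = -13/3 ≈ -4.3333)
g(X, s) = -5 - X (g(X, s) = (5 + X)*(-1) = -5 - X)
345 - g(C, p(-4)) = 345 - (-5 - 1*(-13/3)) = 345 - (-5 + 13/3) = 345 - 1*(-⅔) = 345 + ⅔ = 1037/3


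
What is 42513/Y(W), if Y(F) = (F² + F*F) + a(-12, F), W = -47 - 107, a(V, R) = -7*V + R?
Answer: 42513/47362 ≈ 0.89762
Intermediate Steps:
a(V, R) = R - 7*V
W = -154
Y(F) = 84 + F + 2*F² (Y(F) = (F² + F*F) + (F - 7*(-12)) = (F² + F²) + (F + 84) = 2*F² + (84 + F) = 84 + F + 2*F²)
42513/Y(W) = 42513/(84 - 154 + 2*(-154)²) = 42513/(84 - 154 + 2*23716) = 42513/(84 - 154 + 47432) = 42513/47362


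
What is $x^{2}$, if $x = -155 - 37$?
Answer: $36864$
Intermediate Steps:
$x = -192$ ($x = -155 - 37 = -192$)
$x^{2} = \left(-192\right)^{2} = 36864$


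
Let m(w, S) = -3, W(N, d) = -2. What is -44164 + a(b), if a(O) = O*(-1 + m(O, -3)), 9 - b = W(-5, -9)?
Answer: -44208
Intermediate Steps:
b = 11 (b = 9 - 1*(-2) = 9 + 2 = 11)
a(O) = -4*O (a(O) = O*(-1 - 3) = O*(-4) = -4*O)
-44164 + a(b) = -44164 - 4*11 = -44164 - 44 = -44208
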